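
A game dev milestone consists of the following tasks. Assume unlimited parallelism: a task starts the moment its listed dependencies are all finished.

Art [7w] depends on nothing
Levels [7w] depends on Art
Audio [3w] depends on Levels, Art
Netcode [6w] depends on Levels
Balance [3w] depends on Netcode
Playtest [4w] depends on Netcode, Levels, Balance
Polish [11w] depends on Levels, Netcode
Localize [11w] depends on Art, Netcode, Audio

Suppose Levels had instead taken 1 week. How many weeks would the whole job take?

25

Baseline: Art→Levels→Netcode→Polish = 7+7+6+11 = 31 → 31 weeks.
Levels lies on that path, so at 1 week the path becomes 25 weeks.
No other chain overtakes it, so the finish is 25 weeks.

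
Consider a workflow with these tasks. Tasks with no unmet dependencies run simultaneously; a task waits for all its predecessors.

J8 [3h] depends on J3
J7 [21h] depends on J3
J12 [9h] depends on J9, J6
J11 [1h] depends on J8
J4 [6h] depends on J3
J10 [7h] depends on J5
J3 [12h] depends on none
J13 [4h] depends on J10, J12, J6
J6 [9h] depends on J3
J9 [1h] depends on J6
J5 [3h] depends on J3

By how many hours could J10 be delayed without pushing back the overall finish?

Critical path: J3→J6→J9→J12→J13 = 12+9+1+9+4 = 35, so the finish is 35 hours.
Longest path through J10: 26 hours (earliest finish 22, latest finish 31).
Slack of J10 = 24 − 15 = 9 hours.

9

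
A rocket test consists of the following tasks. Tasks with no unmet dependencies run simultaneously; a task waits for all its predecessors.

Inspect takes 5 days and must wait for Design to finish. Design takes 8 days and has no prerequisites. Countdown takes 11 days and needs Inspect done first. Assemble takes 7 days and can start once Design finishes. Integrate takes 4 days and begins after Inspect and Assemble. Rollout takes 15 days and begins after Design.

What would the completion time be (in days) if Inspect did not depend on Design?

23

Original critical path: Design→Inspect→Countdown = 8+5+11 = 24 ⇒ 24 days.
Without Design→Inspect, Inspect's earliest start moves from 8 to 0.
After: Design→Rollout = 8+15 = 23 → 23 days.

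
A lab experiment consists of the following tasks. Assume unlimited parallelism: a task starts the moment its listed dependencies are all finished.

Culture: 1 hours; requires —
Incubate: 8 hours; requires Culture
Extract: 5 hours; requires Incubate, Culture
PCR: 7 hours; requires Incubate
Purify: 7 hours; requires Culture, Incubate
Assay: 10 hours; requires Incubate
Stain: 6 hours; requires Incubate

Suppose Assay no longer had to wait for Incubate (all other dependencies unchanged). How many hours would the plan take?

With the dependency in place, Culture→Incubate→Assay = 1+8+10 = 19 sets the finish at 19 hours.
Without Incubate→Assay, Assay's earliest start moves from 9 to 0.
The longest chain is now Culture→Incubate→PCR = 1+8+7 = 16, so the plan takes 16 hours.

16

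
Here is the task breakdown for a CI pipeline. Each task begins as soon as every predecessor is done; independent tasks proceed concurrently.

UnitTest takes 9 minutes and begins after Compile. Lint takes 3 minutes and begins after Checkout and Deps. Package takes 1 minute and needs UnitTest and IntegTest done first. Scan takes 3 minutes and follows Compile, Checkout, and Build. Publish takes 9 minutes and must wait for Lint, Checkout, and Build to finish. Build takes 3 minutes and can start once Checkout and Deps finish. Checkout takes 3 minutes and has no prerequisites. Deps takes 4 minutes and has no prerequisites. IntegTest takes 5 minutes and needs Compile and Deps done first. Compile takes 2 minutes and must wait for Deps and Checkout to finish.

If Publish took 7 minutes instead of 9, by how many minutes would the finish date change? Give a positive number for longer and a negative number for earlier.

0

As given, the longest chain is Deps→Lint→Publish = 4+3+9 = 16, so the finish is 16 minutes.
Since Publish is critical, the -2 change carries straight to that chain (now 14 minutes).
Now Deps→Compile→UnitTest→Package = 4+2+9+1 = 16 is longest, so the finish becomes 16 minutes.
Change in finish: 16 − 16 = +0 minutes.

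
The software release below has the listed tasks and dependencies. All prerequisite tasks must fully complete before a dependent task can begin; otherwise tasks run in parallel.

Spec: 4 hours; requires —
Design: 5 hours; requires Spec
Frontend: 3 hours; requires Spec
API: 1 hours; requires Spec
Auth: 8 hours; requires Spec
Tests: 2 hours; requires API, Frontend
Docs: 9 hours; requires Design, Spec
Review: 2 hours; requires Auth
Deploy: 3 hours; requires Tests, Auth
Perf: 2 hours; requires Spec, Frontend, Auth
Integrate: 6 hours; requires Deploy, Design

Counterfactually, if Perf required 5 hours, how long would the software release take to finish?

21

The binding path is Spec→Auth→Deploy→Integrate = 4+8+3+6 = 21; finish at 21 hours.
The longest path through Perf is only 14 hours, so Perf has float 7.
That remains the longest chain; total 21 hours.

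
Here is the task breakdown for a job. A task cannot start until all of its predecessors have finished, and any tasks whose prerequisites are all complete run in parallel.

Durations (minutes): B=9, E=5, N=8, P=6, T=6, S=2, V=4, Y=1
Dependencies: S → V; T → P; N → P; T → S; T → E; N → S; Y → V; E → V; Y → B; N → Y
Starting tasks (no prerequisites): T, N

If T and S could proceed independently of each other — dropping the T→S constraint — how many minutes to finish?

With the dependency in place, N→Y→B = 8+1+9 = 18 sets the finish at 18 minutes.
Dropping T→S doesn't change S's earliest start (8); another predecessor still binds.
New critical path: N→Y→B = 8+1+9 = 18 ⇒ 18 minutes.

18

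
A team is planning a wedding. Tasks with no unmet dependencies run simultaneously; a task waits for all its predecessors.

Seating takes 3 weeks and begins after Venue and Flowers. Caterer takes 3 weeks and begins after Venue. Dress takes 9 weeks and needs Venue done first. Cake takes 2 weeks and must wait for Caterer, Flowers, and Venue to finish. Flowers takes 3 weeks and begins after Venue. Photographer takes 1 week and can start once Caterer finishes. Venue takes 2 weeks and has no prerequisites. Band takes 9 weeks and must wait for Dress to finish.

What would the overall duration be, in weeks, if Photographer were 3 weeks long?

The binding path is Venue→Dress→Band = 2+9+9 = 20; finish at 20 weeks.
The longest path through Photographer is only 6 weeks, so Photographer has float 14.
The critical path is still Venue→Dress→Band; finish is now 20 weeks.

20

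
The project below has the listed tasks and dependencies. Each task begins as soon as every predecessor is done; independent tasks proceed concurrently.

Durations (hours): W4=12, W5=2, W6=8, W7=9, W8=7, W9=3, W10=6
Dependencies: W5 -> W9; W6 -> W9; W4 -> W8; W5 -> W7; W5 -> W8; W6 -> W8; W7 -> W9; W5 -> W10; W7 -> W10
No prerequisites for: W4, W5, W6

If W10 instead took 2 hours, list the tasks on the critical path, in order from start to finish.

W4, W8

The binding path is W4→W8 = 12+7 = 19; finish at 19 hours.
W10 is off the critical path — its longest chain is 17 hours, giving 2 of slack.
The critical path is still W4→W8; finish is now 19 hours.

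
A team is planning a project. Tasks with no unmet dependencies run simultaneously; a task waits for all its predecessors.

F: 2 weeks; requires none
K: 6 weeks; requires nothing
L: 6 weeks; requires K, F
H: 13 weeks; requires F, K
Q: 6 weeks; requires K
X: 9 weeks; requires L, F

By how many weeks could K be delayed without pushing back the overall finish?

0

The longest chain is K→L→X = 6+6+9 = 21; overall finish 21 weeks.
The longest chain containing K totals 21 weeks.
So K can slip 6 − 6 = 0 weeks.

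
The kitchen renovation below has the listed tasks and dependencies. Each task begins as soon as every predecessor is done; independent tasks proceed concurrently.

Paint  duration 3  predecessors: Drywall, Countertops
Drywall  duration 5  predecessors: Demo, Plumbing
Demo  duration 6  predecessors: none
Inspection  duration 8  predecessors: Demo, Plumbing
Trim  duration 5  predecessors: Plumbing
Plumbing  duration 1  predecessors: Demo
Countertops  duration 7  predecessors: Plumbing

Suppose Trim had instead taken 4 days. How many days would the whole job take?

17

As given, the longest chain is Demo→Plumbing→Countertops→Paint = 6+1+7+3 = 17, so the finish is 17 days.
The longest path through Trim is only 12 days, so Trim has float 5.
That remains the longest chain; total 17 days.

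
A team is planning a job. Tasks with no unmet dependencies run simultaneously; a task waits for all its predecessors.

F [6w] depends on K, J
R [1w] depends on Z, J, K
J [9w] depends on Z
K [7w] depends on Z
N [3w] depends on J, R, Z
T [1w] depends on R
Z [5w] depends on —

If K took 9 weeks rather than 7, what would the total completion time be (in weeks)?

20

As given, the longest chain is Z→J→F = 5+9+6 = 20, so the finish is 20 weeks.
K has 2 weeks of float (longest path through it is 18).
The critical path is still Z→J→F; finish is now 20 weeks.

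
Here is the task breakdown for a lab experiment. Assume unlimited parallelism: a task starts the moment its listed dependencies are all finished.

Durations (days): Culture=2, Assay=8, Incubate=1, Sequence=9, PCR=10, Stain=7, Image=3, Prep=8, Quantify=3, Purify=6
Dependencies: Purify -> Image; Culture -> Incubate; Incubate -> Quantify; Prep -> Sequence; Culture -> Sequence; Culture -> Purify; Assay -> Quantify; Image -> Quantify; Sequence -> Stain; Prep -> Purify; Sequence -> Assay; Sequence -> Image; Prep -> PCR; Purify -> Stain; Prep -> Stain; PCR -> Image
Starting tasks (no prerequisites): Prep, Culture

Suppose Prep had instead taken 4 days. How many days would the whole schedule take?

24

Actual critical path: Prep→Sequence→Assay→Quantify = 8+9+8+3 = 28 ⇒ 28 days.
Since Prep is critical, the -4 change carries straight to that chain (now 24 days).
The critical path is still Prep→Sequence→Assay→Quantify; finish is now 24 days.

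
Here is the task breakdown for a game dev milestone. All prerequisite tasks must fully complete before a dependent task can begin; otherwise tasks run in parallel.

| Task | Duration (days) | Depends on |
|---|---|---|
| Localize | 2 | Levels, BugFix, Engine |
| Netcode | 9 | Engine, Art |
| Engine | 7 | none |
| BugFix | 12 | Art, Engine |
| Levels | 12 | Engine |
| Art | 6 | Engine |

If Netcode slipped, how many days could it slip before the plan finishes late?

The longest chain is Engine→Art→BugFix→Localize = 7+6+12+2 = 27; overall finish 27 days.
Netcode finishes as early as 22 and must finish by 27.
Float = 27 − 22 = 5.

5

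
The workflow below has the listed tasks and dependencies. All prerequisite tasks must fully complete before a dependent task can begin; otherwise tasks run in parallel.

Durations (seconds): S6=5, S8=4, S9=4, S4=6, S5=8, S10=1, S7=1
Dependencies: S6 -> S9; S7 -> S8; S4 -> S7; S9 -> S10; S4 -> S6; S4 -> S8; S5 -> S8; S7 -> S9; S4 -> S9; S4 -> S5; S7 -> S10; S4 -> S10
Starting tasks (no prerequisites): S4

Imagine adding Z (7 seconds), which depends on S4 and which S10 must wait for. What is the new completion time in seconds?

Originally the workflow takes 18 seconds.
With Z inserted, S10 now waits for max(S7, S9, S4, Z).
New critical path: S4→S5→S8 = 6+8+4 = 18 ⇒ 18 seconds.

18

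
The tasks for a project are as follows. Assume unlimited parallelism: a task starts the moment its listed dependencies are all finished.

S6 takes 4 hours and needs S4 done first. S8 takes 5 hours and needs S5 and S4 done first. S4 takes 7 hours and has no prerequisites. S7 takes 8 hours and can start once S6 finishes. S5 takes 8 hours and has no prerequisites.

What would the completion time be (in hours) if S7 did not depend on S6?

Original critical path: S4→S6→S7 = 7+4+8 = 19 ⇒ 19 hours.
Without S6→S7, S7's earliest start moves from 11 to 0.
The longest chain is now S5→S8 = 8+5 = 13, so the job takes 13 hours.

13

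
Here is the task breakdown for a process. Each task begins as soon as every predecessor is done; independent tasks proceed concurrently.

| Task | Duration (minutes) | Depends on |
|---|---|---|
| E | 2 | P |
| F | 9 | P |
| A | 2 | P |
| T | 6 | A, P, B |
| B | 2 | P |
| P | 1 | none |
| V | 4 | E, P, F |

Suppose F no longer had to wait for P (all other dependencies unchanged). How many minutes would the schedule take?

13

Before: longest chain P→F→V = 1+9+4 = 14, finish 14.
Without P→F, F's earliest start moves from 1 to 0.
After: F→V = 9+4 = 13 → 13 minutes.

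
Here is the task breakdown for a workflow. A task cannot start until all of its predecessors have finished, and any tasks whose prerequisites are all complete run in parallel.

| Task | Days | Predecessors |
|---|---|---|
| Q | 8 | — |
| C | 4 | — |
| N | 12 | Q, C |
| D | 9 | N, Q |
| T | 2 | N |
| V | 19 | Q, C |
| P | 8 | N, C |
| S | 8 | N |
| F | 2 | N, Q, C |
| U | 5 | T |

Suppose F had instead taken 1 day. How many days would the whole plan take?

29

Critical path before the change: Q→N→D = 8+12+9 = 29 giving 29 days.
The longest path through F is only 22 days, so F has float 7.
No other chain overtakes it, so the finish is 29 days.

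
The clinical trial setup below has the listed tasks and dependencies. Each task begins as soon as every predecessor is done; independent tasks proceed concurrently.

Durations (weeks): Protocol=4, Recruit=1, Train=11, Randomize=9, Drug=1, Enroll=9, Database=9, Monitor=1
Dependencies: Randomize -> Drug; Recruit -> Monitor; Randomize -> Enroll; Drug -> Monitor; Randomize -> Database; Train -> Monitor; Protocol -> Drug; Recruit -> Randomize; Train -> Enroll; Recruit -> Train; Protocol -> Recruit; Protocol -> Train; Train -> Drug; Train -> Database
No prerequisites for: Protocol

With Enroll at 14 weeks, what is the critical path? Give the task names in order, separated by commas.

Protocol, Recruit, Train, Enroll

Critical path before the change: Protocol→Recruit→Train→Enroll = 4+1+11+9 = 25 giving 25 weeks.
Since Enroll is critical, the +5 change carries straight to that chain (now 30 weeks).
That remains the longest chain; total 30 weeks.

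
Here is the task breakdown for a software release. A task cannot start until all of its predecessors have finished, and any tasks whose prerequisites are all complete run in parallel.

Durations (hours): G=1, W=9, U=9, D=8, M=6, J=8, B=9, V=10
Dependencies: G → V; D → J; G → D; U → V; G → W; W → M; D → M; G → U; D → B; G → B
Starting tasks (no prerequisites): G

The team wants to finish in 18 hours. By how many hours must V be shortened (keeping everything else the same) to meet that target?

Current finish: 20 hours; target: 18.
V is on every critical path, so each hour cut from V cuts the finish by one (this holds down to a finish of 18).
Need 20 − 18 = 2 hours off V → V becomes 8 hours, finish becomes 18.

2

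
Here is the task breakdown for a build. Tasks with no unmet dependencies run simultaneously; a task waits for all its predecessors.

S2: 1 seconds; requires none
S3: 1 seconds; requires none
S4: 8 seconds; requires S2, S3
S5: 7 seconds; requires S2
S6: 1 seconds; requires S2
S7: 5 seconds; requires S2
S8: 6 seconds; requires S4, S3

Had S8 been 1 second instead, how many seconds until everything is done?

Actual critical path: S2→S4→S8 = 1+8+6 = 15 ⇒ 15 seconds.
S8 lies on that path, so at 1 second the path becomes 10 seconds.
That remains the longest chain; total 10 seconds.

10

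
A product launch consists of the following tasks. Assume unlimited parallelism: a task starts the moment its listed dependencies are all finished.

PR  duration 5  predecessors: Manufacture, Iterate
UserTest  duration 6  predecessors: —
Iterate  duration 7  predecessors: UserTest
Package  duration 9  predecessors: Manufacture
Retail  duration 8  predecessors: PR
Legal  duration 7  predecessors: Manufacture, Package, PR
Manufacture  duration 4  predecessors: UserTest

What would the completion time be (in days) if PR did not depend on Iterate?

26

Before: longest chain UserTest→Iterate→PR→Retail = 6+7+5+8 = 26, finish 26.
Without Iterate→PR, PR's earliest start moves from 13 to 10.
New critical path: UserTest→Manufacture→Package→Legal = 6+4+9+7 = 26 ⇒ 26 days.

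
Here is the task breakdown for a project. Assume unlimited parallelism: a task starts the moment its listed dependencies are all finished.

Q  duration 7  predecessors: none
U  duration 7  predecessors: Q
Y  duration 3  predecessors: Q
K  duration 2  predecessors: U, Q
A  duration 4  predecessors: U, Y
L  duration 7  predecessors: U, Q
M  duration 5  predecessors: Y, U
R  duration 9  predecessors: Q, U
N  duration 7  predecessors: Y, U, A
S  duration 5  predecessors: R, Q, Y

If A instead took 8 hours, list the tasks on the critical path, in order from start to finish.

Q, U, A, N

The binding path is Q→U→R→S = 7+7+9+5 = 28; finish at 28 hours.
The longest path through A is only 25 hours, so A has float 3.
Now Q→U→A→N = 7+7+8+7 = 29 is longest, so the finish becomes 29 hours.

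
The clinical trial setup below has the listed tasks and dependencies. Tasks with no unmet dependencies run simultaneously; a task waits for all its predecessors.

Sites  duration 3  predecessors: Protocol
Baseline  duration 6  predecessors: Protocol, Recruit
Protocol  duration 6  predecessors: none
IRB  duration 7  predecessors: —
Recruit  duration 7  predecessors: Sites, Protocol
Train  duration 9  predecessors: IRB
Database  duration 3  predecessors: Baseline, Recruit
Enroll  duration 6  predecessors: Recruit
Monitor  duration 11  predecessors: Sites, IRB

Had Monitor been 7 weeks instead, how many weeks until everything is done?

25

Actual critical path: Protocol→Sites→Recruit→Baseline→Database = 6+3+7+6+3 = 25 ⇒ 25 weeks.
Monitor has 5 weeks of float (longest path through it is 20).
That remains the longest chain; total 25 weeks.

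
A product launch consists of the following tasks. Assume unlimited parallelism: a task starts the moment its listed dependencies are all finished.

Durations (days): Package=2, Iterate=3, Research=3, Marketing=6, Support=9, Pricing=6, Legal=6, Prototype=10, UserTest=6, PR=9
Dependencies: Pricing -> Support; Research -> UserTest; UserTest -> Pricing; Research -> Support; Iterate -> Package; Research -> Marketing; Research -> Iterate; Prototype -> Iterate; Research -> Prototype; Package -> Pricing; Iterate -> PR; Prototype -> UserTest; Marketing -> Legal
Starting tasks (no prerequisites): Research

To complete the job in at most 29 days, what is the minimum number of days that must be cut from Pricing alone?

5

Current finish: 34 days; target: 29.
Pricing is on every critical path, so each day cut from Pricing cuts the finish by one (this holds down to a finish of 29).
Need 34 − 29 = 5 days off Pricing → Pricing becomes 1 day, finish becomes 29.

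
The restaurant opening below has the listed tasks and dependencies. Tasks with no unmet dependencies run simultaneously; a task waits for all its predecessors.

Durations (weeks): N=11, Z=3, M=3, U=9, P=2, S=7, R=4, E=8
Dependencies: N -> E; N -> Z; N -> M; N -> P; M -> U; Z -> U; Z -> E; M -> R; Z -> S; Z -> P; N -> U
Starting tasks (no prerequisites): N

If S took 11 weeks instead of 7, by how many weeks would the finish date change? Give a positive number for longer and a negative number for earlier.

Critical path before the change: N→Z→U = 11+3+9 = 23 giving 23 weeks.
The longest path through S is only 21 weeks, so S has float 2.
Now N→Z→S = 11+3+11 = 25 is longest, so the finish becomes 25 weeks.
Change in finish: 25 − 23 = +2 weeks.

2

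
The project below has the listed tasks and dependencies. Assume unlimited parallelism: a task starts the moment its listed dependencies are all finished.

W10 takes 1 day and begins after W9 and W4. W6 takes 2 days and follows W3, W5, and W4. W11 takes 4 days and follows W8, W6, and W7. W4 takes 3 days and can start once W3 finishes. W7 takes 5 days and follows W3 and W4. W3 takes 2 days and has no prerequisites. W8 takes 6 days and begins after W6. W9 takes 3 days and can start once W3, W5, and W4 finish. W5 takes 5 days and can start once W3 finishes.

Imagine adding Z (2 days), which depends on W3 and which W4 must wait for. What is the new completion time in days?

Originally the project takes 19 days.
With Z inserted, W4 now waits for max(W3, Z).
New critical path: W3→Z→W4→W6→W8→W11 = 2+2+3+2+6+4 = 19 ⇒ 19 days.

19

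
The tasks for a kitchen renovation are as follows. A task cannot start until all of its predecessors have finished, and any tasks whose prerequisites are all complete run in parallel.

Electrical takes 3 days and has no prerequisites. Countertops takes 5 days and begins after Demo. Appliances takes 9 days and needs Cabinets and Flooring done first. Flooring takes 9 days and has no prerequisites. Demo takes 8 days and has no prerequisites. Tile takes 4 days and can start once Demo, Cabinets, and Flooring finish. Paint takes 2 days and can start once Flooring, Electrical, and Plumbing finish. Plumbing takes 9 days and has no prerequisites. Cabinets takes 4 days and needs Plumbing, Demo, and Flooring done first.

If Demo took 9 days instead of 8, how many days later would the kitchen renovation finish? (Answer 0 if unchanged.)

As given, the longest chain is Plumbing→Cabinets→Appliances = 9+4+9 = 22, so the finish is 22 days.
The longest path through Demo is only 21 days, so Demo has float 1.
The binding chain switches to Demo→Cabinets→Appliances = 9+4+9 = 22; finish 22 days.
Change in finish: 22 − 22 = +0 days.

0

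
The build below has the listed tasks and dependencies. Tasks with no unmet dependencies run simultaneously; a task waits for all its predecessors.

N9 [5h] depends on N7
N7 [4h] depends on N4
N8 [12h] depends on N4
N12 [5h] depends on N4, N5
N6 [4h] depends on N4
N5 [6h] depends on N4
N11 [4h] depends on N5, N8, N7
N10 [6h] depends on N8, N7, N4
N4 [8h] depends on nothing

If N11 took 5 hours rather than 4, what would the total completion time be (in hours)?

As given, the longest chain is N4→N8→N10 = 8+12+6 = 26, so the finish is 26 hours.
N11 has 2 hours of float (longest path through it is 24).
That remains the longest chain; total 26 hours.

26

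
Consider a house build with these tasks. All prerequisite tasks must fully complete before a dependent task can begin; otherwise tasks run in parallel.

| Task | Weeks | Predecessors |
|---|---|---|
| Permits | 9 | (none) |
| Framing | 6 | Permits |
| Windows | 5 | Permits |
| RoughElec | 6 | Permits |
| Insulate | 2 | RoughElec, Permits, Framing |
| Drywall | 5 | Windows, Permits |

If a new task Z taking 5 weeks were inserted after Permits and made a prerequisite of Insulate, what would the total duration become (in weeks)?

Originally the schedule takes 19 weeks.
With Z inserted, Insulate now waits for max(RoughElec, Permits, Framing, Z).
New critical path: Permits→Windows→Drywall = 9+5+5 = 19 ⇒ 19 weeks.

19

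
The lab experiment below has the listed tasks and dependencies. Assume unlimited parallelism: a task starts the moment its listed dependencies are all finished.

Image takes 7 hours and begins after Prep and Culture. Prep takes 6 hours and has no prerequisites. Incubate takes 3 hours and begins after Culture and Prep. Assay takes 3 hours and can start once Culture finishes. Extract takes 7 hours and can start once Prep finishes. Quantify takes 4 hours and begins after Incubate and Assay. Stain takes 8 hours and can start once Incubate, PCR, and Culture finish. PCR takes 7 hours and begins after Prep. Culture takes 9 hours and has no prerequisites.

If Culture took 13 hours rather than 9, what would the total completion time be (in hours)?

As given, the longest chain is Prep→PCR→Stain = 6+7+8 = 21, so the finish is 21 hours.
The longest path through Culture is only 20 hours, so Culture has float 1.
Now Culture→Incubate→Stain = 13+3+8 = 24 is longest, so the finish becomes 24 hours.

24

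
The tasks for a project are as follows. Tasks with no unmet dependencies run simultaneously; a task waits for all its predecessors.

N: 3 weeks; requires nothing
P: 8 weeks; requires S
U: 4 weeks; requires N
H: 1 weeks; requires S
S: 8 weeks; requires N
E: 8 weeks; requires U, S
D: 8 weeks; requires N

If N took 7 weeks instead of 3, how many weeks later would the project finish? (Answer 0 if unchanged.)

The binding path is N→S→P = 3+8+8 = 19; finish at 19 weeks.
Since N is critical, the +4 change carries straight to that chain (now 23 weeks).
No other chain overtakes it, so the finish is 23 weeks.
Change in finish: 23 − 19 = +4 weeks.

4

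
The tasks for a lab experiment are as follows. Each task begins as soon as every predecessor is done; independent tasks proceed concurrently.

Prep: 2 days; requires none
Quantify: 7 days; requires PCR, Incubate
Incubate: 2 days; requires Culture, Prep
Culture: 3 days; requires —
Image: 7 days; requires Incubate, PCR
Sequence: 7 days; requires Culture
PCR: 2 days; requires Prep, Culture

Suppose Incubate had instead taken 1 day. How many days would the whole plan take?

12

As given, the longest chain is Culture→Incubate→Image = 3+2+7 = 12, so the finish is 12 days.
Incubate is on the critical path; changing it to 1 makes that path 11 days.
New critical path: Culture→PCR→Image = 3+2+7 = 12 ⇒ 12 days.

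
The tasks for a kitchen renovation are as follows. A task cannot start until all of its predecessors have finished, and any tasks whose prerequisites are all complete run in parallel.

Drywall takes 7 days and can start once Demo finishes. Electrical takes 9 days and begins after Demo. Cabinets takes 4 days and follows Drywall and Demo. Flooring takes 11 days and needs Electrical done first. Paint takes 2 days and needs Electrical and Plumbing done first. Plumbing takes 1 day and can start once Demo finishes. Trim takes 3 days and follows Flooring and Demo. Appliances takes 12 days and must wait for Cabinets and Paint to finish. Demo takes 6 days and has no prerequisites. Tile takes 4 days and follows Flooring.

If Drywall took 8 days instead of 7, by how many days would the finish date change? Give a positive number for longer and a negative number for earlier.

0

Actual critical path: Demo→Electrical→Flooring→Tile = 6+9+11+4 = 30 ⇒ 30 days.
Drywall has 1 day of float (longest path through it is 29).
The critical path is still Demo→Electrical→Flooring→Tile; finish is now 30 days.
Change in finish: 30 − 30 = +0 days.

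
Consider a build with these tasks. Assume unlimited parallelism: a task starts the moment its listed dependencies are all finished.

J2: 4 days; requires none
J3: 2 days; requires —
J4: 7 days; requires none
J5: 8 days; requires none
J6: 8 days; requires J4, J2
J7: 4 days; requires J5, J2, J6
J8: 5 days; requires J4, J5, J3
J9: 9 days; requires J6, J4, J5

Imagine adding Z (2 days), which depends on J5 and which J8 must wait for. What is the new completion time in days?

Originally the build takes 24 days.
With Z inserted, J8 now waits for max(J4, J5, J3, Z).
New critical path: J4→J6→J9 = 7+8+9 = 24 ⇒ 24 days.

24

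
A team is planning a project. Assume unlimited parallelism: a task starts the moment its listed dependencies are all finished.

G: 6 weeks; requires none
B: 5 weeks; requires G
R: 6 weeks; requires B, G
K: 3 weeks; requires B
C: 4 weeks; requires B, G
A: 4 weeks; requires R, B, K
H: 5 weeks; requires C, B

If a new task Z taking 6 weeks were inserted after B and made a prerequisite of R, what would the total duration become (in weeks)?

27

Originally the project takes 21 weeks.
With Z inserted, R now waits for max(B, G, Z).
New critical path: G→B→Z→R→A = 6+5+6+6+4 = 27 ⇒ 27 weeks.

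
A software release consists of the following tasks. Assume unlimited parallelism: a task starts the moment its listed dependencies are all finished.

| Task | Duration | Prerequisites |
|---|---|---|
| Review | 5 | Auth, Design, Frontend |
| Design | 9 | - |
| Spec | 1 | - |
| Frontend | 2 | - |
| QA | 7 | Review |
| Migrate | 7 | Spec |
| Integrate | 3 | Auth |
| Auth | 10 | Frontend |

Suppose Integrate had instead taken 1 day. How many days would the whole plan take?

Baseline: Frontend→Auth→Review→QA = 2+10+5+7 = 24 → 24 days.
Integrate is off the critical path — its longest chain is 15 days, giving 9 of slack.
That remains the longest chain; total 24 days.

24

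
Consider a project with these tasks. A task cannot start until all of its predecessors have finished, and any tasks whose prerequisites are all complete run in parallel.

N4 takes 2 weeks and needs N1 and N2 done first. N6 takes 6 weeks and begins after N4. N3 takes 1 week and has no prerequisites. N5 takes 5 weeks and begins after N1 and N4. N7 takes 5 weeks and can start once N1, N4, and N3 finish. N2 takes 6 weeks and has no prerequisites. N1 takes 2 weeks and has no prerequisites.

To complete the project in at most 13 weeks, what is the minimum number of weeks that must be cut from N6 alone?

1

Current finish: 14 weeks; target: 13.
N6 is on every critical path, so each week cut from N6 cuts the finish by one (this holds down to a finish of 13).
Need 14 − 13 = 1 week off N6 → N6 becomes 5 weeks, finish becomes 13.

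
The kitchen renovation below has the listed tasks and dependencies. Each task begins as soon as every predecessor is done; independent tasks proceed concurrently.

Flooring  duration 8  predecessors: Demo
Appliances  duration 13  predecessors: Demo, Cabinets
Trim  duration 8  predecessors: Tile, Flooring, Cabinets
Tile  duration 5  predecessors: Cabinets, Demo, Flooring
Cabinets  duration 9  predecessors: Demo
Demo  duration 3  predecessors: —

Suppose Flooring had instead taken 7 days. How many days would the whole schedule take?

The binding path is Demo→Cabinets→Tile→Trim = 3+9+5+8 = 25; finish at 25 days.
Flooring has 1 day of float (longest path through it is 24).
No other chain overtakes it, so the finish is 25 days.

25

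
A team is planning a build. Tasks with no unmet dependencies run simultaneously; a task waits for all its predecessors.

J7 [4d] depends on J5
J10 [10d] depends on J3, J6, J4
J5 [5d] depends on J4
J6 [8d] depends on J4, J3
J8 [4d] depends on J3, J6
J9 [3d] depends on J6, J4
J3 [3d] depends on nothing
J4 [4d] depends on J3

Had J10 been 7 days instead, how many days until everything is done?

Baseline: J3→J4→J6→J10 = 3+4+8+10 = 25 → 25 days.
J10 lies on that path, so at 7 days the path becomes 22 days.
No other chain overtakes it, so the finish is 22 days.

22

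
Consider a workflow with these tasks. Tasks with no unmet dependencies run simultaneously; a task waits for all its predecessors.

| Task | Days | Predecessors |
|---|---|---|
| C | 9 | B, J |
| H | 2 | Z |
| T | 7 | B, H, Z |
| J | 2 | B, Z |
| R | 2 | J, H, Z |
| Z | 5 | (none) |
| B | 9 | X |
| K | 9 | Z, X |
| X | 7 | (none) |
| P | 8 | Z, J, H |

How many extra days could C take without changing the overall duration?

0

The longest chain is X→B→J→C = 7+9+2+9 = 27; overall finish 27 days.
Longest path through C: 27 days (earliest finish 27, latest finish 27).
Slack of C = 18 − 18 = 0 days.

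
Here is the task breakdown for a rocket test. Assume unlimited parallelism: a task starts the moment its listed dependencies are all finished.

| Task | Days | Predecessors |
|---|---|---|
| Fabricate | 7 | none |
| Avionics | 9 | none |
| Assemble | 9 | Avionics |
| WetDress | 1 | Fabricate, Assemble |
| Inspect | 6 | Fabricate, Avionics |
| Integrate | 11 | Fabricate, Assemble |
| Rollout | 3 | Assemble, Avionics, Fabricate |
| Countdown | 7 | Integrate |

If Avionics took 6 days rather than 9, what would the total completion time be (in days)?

33

As given, the longest chain is Avionics→Assemble→Integrate→Countdown = 9+9+11+7 = 36, so the finish is 36 days.
Since Avionics is critical, the -3 change carries straight to that chain (now 33 days).
No other chain overtakes it, so the finish is 33 days.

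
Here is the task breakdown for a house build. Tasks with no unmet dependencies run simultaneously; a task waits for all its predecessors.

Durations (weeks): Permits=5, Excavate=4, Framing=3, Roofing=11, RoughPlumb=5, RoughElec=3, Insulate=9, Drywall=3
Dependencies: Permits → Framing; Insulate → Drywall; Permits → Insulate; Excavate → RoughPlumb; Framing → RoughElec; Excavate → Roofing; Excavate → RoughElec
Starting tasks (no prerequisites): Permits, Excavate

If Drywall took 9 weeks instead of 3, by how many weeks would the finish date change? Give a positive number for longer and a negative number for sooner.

6

Baseline: Permits→Insulate→Drywall = 5+9+3 = 17 → 17 weeks.
Drywall is on the critical path; changing it to 9 makes that path 23 weeks.
No other chain overtakes it, so the finish is 23 weeks.
Change in finish: 23 − 17 = +6 weeks.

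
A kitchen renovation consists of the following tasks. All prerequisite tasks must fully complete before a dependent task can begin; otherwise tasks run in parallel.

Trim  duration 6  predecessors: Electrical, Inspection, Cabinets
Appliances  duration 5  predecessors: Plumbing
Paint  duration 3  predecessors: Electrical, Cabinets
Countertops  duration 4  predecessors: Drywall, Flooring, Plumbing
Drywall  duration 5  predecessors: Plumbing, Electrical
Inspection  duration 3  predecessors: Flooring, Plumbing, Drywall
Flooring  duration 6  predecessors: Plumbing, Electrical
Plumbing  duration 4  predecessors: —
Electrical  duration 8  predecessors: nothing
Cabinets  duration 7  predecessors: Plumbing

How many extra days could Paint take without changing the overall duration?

Electrical→Flooring→Inspection→Trim = 8+6+3+6 = 23 sets the makespan at 23 days.
Paint finishes as early as 14 and must finish by 23.
Slack of Paint = 20 − 11 = 9 days.

9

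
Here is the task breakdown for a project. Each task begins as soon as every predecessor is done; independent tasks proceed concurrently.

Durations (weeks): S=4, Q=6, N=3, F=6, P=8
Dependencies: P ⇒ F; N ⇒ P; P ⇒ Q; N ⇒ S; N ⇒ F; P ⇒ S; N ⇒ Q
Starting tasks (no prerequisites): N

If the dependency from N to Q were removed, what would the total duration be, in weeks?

Original critical path: N→P→F = 3+8+6 = 17 ⇒ 17 weeks.
Dropping N→Q doesn't change Q's earliest start (11); another predecessor still binds.
After: N→P→F = 3+8+6 = 17 → 17 weeks.

17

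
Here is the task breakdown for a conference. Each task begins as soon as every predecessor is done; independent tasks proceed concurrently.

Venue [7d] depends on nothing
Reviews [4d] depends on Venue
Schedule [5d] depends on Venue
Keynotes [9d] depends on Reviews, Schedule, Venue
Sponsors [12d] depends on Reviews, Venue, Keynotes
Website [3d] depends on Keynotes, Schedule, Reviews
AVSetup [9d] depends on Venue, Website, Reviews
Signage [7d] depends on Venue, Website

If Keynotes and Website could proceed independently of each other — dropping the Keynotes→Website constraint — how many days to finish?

33

Before: longest chain Venue→Schedule→Keynotes→Sponsors = 7+5+9+12 = 33, finish 33.
Without Keynotes→Website, Website's earliest start moves from 21 to 12.
After: Venue→Schedule→Keynotes→Sponsors = 7+5+9+12 = 33 → 33 days.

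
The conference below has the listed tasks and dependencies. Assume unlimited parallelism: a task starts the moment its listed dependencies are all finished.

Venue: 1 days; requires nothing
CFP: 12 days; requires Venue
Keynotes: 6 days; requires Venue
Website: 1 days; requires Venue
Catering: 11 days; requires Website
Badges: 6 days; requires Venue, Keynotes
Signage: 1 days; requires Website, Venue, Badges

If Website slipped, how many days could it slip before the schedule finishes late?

Venue→Keynotes→Badges→Signage = 1+6+6+1 = 14 sets the makespan at 14 days.
The longest chain containing Website totals 13 days.
So Website can slip 3 − 2 = 1 day.

1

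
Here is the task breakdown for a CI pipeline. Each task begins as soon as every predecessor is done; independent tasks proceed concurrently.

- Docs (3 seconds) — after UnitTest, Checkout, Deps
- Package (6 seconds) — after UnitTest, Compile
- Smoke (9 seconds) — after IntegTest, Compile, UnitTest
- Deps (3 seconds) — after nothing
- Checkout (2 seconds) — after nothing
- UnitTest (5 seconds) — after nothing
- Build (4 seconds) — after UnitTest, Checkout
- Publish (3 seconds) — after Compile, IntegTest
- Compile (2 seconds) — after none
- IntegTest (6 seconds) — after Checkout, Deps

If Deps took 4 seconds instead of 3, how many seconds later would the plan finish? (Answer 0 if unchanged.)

Baseline: Deps→IntegTest→Smoke = 3+6+9 = 18 → 18 seconds.
Deps is on the critical path; changing it to 4 makes that path 19 seconds.
The critical path is still Deps→IntegTest→Smoke; finish is now 19 seconds.
Change in finish: 19 − 18 = +1 seconds.

1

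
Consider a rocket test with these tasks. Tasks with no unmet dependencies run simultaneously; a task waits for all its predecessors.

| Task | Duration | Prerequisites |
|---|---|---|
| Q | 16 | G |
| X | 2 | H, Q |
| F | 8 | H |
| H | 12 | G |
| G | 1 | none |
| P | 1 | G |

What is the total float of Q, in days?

Critical path: G→H→F = 1+12+8 = 21, so the finish is 21 days.
The longest chain containing Q totals 19 days.
Slack of Q = 3 − 1 = 2 days.

2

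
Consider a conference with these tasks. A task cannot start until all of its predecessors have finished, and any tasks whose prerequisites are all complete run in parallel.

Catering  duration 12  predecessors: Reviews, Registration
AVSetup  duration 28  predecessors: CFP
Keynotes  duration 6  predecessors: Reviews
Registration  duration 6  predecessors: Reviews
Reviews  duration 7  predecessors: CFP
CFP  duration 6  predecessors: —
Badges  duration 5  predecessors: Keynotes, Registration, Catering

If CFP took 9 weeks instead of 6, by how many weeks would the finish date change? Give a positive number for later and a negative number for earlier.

The binding path is CFP→Reviews→Registration→Catering→Badges = 6+7+6+12+5 = 36; finish at 36 weeks.
CFP is on the critical path; changing it to 9 makes that path 39 weeks.
The critical path is still CFP→Reviews→Registration→Catering→Badges; finish is now 39 weeks.
Change in finish: 39 − 36 = +3 weeks.

3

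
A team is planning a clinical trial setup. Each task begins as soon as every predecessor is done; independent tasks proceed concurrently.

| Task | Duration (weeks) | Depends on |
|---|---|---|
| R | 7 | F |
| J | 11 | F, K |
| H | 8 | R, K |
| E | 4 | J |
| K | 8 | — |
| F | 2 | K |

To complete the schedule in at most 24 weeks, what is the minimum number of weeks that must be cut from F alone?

Current finish: 25 weeks; target: 24.
F is on every critical path, so each week cut from F cuts the finish by one (this holds down to a finish of 24).
Need 25 − 24 = 1 week off F → F becomes 1 week, finish becomes 24.

1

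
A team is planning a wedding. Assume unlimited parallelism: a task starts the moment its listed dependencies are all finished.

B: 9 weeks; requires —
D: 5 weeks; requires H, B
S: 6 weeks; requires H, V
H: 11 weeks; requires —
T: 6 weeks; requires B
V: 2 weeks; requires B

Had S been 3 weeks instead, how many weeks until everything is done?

Actual critical path: H→S = 11+6 = 17 ⇒ 17 weeks.
S lies on that path, so at 3 weeks the path becomes 14 weeks.
Now H→D = 11+5 = 16 is longest, so the finish becomes 16 weeks.

16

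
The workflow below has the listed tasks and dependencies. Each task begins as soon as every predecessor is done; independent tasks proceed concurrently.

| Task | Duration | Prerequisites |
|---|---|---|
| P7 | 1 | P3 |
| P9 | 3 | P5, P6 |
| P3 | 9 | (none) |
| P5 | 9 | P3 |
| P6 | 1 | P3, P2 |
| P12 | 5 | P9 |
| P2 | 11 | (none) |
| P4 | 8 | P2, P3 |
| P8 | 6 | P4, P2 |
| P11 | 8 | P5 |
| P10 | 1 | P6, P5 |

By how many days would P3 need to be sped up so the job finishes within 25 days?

1

Current finish: 26 days; target: 25.
P3 is on every critical path, so each day cut from P3 cuts the finish by one (this holds down to a finish of 25).
Need 26 − 25 = 1 day off P3 → P3 becomes 8 days, finish becomes 25.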